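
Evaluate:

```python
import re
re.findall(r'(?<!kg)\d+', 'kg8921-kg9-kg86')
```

['921', '6']

Because the assertion is negative and zero-width, positions next to the forbidden text are skipped.
No capturing groups, so `findall` returns the 2 full match strings.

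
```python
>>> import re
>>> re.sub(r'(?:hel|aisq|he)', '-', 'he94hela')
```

`|` is ordered: at each position the engine commits to the first alternative that works.
Matches: at [0:2] → 'he'; at [4:7] → 'hel'.
Each match is replaced by '-'.

'-94-a'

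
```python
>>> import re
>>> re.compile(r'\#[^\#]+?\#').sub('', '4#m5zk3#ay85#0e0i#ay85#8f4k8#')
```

Matches: at [1:8] → '#m5zk3#'; at [12:18] → '#0e0i#'; at [22:29] → '#8f4k8#'.
Every occurrence is swapped for ''.

'4ay85ay85'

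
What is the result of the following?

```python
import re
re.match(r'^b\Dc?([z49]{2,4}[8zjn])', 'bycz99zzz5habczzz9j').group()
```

This matches anchored at the start of the string; then the literal 'b', then a non-digit, then optionally a literal 'c'; then 2 to 4 of one of [z49], then one of [8zjn] (captured).
`re.match` won't scan ahead — the pattern has to work from the very first character.
The match spans [0:8] → 'bycz99zz'.
Captured: group 1 = 'z99zz'.

'bycz99zz'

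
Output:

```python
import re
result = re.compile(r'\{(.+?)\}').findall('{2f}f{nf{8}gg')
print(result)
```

The `?` after the quantifier makes it lazy — it takes as little as possible before letting the rest of the pattern try.
Walking the string: at [0:4] match '{2f}', group 1 = '2f'; at [5:11] match '{nf{8}', group 1 = 'nf{8'.
`findall` collects group 1 from each match (2 total).

['2f', 'nf{8']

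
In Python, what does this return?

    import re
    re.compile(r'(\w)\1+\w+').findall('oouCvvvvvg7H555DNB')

A backreference is literal: `\1` must see the identical characters the first group matched.
One capturing group, so `findall` returns just the captured substring from the one match — 1 in all.

['o']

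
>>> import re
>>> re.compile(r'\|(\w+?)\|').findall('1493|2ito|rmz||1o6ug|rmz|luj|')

Matches: at [4:10] match '|2ito|', group 1 = '2ito'; at [14:21] match '|1o6ug|', group 1 = '1o6ug'; at [24:29] match '|luj|', group 1 = 'luj'.
Because there's exactly one group, `findall` drops the full match and keeps group 1 from each hit.

['2ito', '1o6ug', 'luj']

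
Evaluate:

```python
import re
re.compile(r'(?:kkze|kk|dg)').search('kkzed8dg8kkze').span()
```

(0, 4)

The regex engine tests alternatives in the order written; an earlier branch that matches wins even if a later one would match more.
The match spans [0:4] → 'kkze'.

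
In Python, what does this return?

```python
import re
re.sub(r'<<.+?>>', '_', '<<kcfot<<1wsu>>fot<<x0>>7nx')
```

'_fot_7nx'

Matches: at [0:15] → '<<kcfot<<1wsu>>'; at [18:24] → '<<x0>>'.
`sub` substitutes '_' at each match site.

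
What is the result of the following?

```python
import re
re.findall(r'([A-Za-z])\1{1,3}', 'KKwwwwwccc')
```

['K', 'w', 'c']

The backreference `\1` re-matches whatever the first group consumed, character for character.
Matches: at [0:2] match 'KK', group 1 = 'K'; at [2:6] match 'wwww', group 1 = 'w'; at [7:10] match 'ccc', group 1 = 'c'.
One capturing group, so `findall` returns just the captured substring from each match — 3 in all.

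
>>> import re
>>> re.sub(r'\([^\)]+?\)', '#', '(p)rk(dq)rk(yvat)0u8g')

'#rk#rk#0u8g'

Matches: at [0:3] → '(p)'; at [5:9] → '(dq)'; at [11:17] → '(yvat)'.
Each match is replaced by '#'.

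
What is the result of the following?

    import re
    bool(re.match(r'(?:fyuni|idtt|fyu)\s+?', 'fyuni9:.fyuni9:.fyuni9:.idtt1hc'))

With `match`, the pattern is implicitly anchored at the beginning.
Here the string doesn't start with a match, so the call returns None, and `bool(None)` is False.

False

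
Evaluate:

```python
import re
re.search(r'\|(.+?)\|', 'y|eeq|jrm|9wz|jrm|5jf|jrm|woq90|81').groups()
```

A non-greedy quantifier consumes as few characters as it can — just enough that the remainder of the pattern still matches from where it stops; whatever follows it matches normally.
`re.search` scans for the first position where the pattern succeeds.
The match spans [1:6] → '|eeq|'.
Captured: group 1 = 'eeq'.

('eeq',)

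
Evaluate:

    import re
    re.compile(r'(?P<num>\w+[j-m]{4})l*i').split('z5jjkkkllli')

['', 'z5jjkkklll', '']

With a capturing group present, the delimiter's captured portion is kept in the result list.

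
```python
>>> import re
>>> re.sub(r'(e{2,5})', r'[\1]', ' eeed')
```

' [eee]d'

This matches 2 to 5 of a literal 'e' (captured).
Matches: at [1:4] → 'eee'.
The replacement refers to a captured group, so each match is rewritten using its own captured text.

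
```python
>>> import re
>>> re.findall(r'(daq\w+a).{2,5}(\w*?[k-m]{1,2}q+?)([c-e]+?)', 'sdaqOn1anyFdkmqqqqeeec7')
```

[('daqOn1a', 'mqqqq', 'e')]

Lazy quantifiers expand one character at a time until the remainder of the pattern can match.
With 3 capturing groups, `findall` returns a 3-tuple per match.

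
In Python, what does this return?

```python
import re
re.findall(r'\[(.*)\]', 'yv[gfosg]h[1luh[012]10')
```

['gfosg]h[1luh[012']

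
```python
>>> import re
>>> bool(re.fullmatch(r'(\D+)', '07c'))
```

False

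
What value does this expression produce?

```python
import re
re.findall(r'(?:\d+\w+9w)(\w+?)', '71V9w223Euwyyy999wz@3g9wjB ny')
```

['z', 'j']

This matches one or more of a digit, then one or more of a word character, then the literal '9w' (non-capturing group); then one or more of a word character (lazy) (captured).
Walking the string: at [0:19] match '71V9w223Euwyyy999wz', group 1 = 'z'; at [20:25] match '3g9wj', group 1 = 'j'.
One capturing group, so `findall` returns just the captured substring from each match — 2 in all.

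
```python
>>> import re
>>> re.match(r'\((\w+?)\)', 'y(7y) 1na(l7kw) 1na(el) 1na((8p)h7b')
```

With `match`, the pattern is implicitly anchored at the beginning.
Here position 0 doesn't satisfy it, so the call returns None.

None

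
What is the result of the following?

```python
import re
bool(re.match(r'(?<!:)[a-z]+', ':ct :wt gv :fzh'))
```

Because the assertion is negative and zero-width, positions next to the forbidden text are skipped.
`re.match` only tries the pattern at the start of the string.
Here the pattern fails at index 0, so the call returns None, and `bool(None)` is False.

False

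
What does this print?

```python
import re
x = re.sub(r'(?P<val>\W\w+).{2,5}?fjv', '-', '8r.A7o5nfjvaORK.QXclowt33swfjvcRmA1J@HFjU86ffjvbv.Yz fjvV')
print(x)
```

8r-aORK-cRmA1J-V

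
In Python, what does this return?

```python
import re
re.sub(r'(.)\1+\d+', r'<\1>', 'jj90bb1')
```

`\1` is not a pattern — it's the concrete string captured by group 1, re-applied verbatim.
`\1` in the replacement pulls in group 1's text for each match.

'<j><b>'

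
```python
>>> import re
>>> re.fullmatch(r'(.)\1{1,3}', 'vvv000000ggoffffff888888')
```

None

After group 1 captures some text, `\1` only succeeds where that same text appears again.
`re.fullmatch` is like wrapping the pattern in `^…$` (in single-line mode).
Here there's no way to consume every character, so the call returns None.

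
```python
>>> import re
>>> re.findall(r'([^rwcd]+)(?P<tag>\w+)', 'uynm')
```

This matches one or more of any character except [rwcd] (captured); then one or more of a word character (captured as 'tag').
Walking the string: at [0:4] match 'uynm', groups = ('uyn', 'm').
With 2 capturing groups, `findall` returns a 2-tuple per match.

[('uyn', 'm')]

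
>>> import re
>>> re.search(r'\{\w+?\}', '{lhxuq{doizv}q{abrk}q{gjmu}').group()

'{doizv}'

`search` walks the string left to right and returns the first match it finds.
The match spans [6:13] → '{doizv}'.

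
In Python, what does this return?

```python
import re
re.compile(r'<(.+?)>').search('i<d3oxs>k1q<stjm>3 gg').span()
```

A non-greedy quantifier consumes as few characters as it can — just enough that the remainder of the pattern still matches from where it stops; whatever follows it matches normally.
The match spans [1:8] → '<d3oxs>'.

(1, 8)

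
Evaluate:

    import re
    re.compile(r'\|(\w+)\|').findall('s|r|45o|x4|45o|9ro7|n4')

['r', 'x4', '9ro7']

Because there's exactly one group, `findall` drops the full match and keeps group 1 from each hit.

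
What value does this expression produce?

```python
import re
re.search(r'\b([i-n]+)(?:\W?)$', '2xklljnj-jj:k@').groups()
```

('k',)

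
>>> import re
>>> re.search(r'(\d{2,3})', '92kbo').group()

The match spans [0:2] → '92'.

'92'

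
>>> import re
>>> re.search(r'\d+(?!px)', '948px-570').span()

(0, 2)

A negative assertion filters positions out without eating any characters.
Unlike `match`, `search` isn't anchored — it looks for the pattern anywhere in the string.
The match spans [0:2] → '94'.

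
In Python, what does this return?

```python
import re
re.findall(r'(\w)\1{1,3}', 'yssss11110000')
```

['s', '1', '0']

`\1` is not a pattern — it's the concrete string captured by group 1, re-applied verbatim.
Matches: at [1:5] match 'ssss', group 1 = 's'; at [5:9] match '1111', group 1 = '1'; at [9:13] match '0000', group 1 = '0'.
With a single group, `findall` returns only what that group captured — 3 items.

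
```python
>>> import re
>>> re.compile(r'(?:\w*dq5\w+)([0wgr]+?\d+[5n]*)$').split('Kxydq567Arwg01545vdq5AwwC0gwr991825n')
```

This matches zero or more of a word character, then the literal 'dq5', then one or more of a word character (non-capturing group); then one or more of one of [0wgr] (lazy), then one or more of a digit, then zero or more of one of [5n] (captured); then anchored at the end.
Matches to split on: at [0:36] → 'Kxydq567Arwg01545vdq5AwwC0gwr991825n'.
With a capturing group present, the delimiter's captured portion is kept in the result list.

['', 'r991825n', '']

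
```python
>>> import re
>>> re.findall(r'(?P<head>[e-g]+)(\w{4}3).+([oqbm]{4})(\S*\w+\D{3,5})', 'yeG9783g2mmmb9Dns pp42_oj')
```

This matches one or more of a character in [e-g] (captured as 'head'); then exactly 4 of a word character, then a literal '3' (captured); then one or more of any character; then exactly 4 of one of [oqbm] (captured); then zero or more of a non-whitespace character, then one or more of a word character, then 3 to 5 of a non-digit (captured).
Scanning left to right: at [1:20] match 'eG9783g2mmmb9Dns pp', groups = ('e', 'G9783', 'mmmb', '9Dns pp').
4 groups means the one result is a tuple of 4 captured strings — 1 here.

[('e', 'G9783', 'mmmb', '9Dns pp')]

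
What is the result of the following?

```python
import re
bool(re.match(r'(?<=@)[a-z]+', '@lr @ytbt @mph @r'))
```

False

`re.match` only tries the pattern at the start of the string.
Here position 0 doesn't satisfy it, so the call returns None, and `bool(None)` is False.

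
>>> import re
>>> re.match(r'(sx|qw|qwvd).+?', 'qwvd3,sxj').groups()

('qw',)

The regex engine tests alternatives in the order written; an earlier branch that matches wins even if a later one would match more.
With `match`, the pattern is implicitly anchored at the beginning.
The match spans [0:3] → 'qwv'.
Captured: group 1 = 'qw'.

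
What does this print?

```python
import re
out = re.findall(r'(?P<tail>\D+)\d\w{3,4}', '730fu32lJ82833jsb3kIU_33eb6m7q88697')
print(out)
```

The pattern matches one or more of a non-digit (captured as 'tail'); then a digit, then 3 to 4 of a word character.
Because there's exactly one group, `findall` drops the full match and keeps group 1 from each hit.

['fu', 'jsb', 'eb']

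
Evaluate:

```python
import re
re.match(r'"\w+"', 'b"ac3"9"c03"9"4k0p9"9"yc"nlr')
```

`re.match` won't scan ahead — the pattern has to work from the very first character.
Here the string doesn't start with a match, so the call returns None.

None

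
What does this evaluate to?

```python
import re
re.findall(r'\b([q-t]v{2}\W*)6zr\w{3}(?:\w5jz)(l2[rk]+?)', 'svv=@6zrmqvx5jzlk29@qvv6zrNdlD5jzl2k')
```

This matches a word boundary (`\b`, zero-width); then a character in [q-t], then exactly 2 of a literal 'v', then zero or more of a non-word character (captured); then the literal '6zr', then exactly 3 of a word character; then a word character, then the literal '5jz' (non-capturing group); then the literal 'l2', then one or more of one of [rk] (lazy) (captured).
With 2 capturing groups, `findall` returns a 2-tuple per match.

[('qvv', 'l2k')]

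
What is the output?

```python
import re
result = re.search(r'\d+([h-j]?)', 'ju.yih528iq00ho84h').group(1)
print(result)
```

This matches one or more of a digit; then optionally a character in [h-j] (captured).
Unlike `match`, `search` isn't anchored — it looks for the pattern anywhere in the string.
The match spans [6:10] → '528i'.
Captured: group 1 = 'i'.

i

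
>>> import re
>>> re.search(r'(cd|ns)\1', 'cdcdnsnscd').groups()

('cd',)

A backreference is literal: `\1` must see the identical characters the first group matched.
`search` walks the string left to right and returns the first match it finds.
The match spans [0:4] → 'cdcd'.
Captured: group 1 = 'cd'.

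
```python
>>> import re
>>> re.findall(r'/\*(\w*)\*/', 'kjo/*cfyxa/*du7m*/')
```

['du7m']

Matches: at [10:18] match '/*du7m*/', group 1 = 'du7m'.
Because there's exactly one group, `findall` drops the full match and keeps group 1 from the one hit.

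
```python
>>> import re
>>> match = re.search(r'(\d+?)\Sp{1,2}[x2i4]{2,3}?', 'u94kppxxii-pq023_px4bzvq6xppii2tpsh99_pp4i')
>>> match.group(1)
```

'94'

The pattern matches one or more of a digit (lazy) (captured); then a non-whitespace character, then 1 to 2 of a literal 'p', then 2 to 3 of one of [x2i4] (lazy).
A `+?`/`*?`/`{m,n}?` starts at its minimum and grows only as far as needed for what follows to match.
`search` walks the string left to right and returns the first match it finds.
The match spans [1:8] → '94kppxx'.
Captured: group 1 = '94'.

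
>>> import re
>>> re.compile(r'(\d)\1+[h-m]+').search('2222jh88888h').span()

`\1` is not a pattern — it's the concrete string captured by group 1, re-applied verbatim.
The match spans [0:6] → '2222jh'.

(0, 6)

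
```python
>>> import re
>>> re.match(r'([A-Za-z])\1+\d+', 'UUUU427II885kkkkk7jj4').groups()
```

('U',)

`\1` is not a pattern — it's the concrete string captured by group 1, re-applied verbatim.
With `match`, the pattern is implicitly anchored at the beginning.
The match spans [0:7] → 'UUUU427'.
Captured: group 1 = 'U'.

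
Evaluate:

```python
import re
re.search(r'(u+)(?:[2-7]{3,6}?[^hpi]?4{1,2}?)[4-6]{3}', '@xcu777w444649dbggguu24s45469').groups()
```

('u',)

This matches one or more of a literal 'u' (captured); then 3 to 6 of a character in [2-7] (lazy), then optionally any character except [hpi], then 1 to 2 of a literal '4' (lazy) (non-capturing group); then exactly 3 of a character in [4-6].
A non-greedy quantifier consumes as few characters as it can — just enough that the remainder of the pattern still matches from where it stops; whatever follows it matches normally.
`search` walks the string left to right and returns the first match it finds.
The match spans [3:12] → 'u777w4446'.
Captured: group 1 = 'u'.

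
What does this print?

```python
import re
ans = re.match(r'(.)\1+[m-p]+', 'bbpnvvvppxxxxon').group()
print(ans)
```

bbpn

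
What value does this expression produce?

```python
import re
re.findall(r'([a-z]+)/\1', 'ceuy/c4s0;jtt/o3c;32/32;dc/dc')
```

['dc']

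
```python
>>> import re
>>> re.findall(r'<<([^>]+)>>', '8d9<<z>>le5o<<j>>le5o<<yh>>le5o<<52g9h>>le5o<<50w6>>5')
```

['z', 'j', 'yh', '52g9h', '50w6']

Because there's exactly one group, `findall` drops the full match and keeps group 1 from each hit.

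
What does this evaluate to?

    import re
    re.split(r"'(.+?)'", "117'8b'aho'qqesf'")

Lazy quantifiers expand one character at a time until the remainder of the pattern can match.
Matches to split on: at [3:7] → "'8b'"; at [10:17] → "'qqesf'".
`re.split` interleaves the captured-group text with the surrounding fragments.

['117', '8b', 'aho', 'qqesf', '']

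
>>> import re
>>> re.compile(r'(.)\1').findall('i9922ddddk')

After group 1 captures some text, `\1` only succeeds where that same text appears again.
Scanning left to right: at [1:3] match '99', group 1 = '9'; at [3:5] match '22', group 1 = '2'; at [5:7] match 'dd', group 1 = 'd'; at [7:9] match 'dd', group 1 = 'd'.
With a single group, `findall` returns only what that group captured — 4 items.

['9', '2', 'd', 'd']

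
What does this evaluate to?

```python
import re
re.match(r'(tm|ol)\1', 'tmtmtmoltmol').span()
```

(0, 4)

After group 1 captures some text, `\1` only succeeds where that same text appears again.
`match` is anchored at position 0; if the pattern doesn't fit there, it returns None.
The match spans [0:4] → 'tmtm'.
Captured: group 1 = 'tm'.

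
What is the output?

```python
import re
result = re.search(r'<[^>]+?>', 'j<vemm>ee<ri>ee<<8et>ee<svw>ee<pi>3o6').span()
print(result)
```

`search` walks the string left to right and returns the first match it finds.
The match spans [1:7] → '<vemm>'.

(1, 7)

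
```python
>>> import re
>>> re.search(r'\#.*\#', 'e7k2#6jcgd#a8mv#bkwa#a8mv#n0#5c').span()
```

The match spans [4:29] → '#6jcgd#a8mv#bkwa#a8mv#n0#'.

(4, 29)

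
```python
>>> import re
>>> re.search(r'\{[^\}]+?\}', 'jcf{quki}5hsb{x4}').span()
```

The match spans [3:9] → '{quki}'.

(3, 9)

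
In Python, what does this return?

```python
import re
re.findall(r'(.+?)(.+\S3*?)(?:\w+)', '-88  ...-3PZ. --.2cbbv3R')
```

[('-', '88  ...-3PZ. --.2cbbv3')]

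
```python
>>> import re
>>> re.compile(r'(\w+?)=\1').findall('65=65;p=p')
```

['65', 'p']

`\1` has to match the exact text group 1 already captured.
Matches: at [0:5] match '65=65', group 1 = '65'; at [6:9] match 'p=p', group 1 = 'p'.
With a single group, `findall` returns only what that group captured — 2 items.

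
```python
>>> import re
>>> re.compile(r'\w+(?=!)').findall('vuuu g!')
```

['g']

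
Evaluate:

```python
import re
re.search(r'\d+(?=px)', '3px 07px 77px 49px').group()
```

'3'

The lookaround is zero-width — it requires the adjacent text to match without consuming it, so the asserted text isn't part of the match.
`re.search` tries every starting position until one works.
The match spans [0:1] → '3'.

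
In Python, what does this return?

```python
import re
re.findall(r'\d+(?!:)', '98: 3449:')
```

['9', '344']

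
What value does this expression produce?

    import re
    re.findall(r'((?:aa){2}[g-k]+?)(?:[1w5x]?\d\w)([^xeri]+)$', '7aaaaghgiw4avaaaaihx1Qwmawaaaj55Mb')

Pattern: the literal 'aa' repeated 2 times, then one or more of a character in [g-k] (lazy) (captured); then optionally one of [1w5x], then a digit, then a word character (non-capturing group); then one or more of any character except [xeri] (captured); then anchored at the end.
Matches: at [13:34] match 'aaaaihx1Qwmawaaaj55Mb', groups = ('aaaaih', 'wmawaaaj55Mb').
`findall` packs the 2 group values into a tuple for every match.

[('aaaaih', 'wmawaaaj55Mb')]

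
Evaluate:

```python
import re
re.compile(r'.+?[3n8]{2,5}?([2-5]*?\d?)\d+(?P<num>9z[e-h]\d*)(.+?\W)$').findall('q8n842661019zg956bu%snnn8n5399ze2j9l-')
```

With the lazy modifier that quantifier settles for the fewest repetitions that let the rest of the pattern succeed (the atoms after it are unaffected and can still be greedy).
Multiple groups make `findall` return tuples — one 3-tuple for the one match.

[('8', '9zg956', 'bu%snnn8n5399ze2j9l-')]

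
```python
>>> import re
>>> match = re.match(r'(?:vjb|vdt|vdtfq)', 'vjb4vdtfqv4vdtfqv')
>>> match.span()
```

(0, 3)

`re.match` only tries the pattern at the start of the string.
The match spans [0:3] → 'vjb'.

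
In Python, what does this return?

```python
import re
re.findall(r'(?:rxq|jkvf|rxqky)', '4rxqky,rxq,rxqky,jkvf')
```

Branches in `(...|...)` are attempted left-to-right; the first branch that allows the whole pattern to succeed is taken.
Scanning left to right: at [1:4] → 'rxq'; at [7:10] → 'rxq'; at [11:14] → 'rxq'; at [17:21] → 'jkvf'.
With no groups in the pattern, `findall` gives back each whole match — 4 here.

['rxq', 'rxq', 'rxq', 'jkvf']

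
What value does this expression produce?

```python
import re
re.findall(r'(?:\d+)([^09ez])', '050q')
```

['q']

Pattern: one or more of a digit (non-capturing group); then any character except [09ez] (captured).
Walking the string: at [0:4] match '050q', group 1 = 'q'.
One capturing group, so `findall` returns just the captured substring from the one match — 1 in all.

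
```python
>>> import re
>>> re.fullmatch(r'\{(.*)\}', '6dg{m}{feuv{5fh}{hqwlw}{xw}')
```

None

`re.fullmatch` is like wrapping the pattern in `^…$` (in single-line mode).
Here there's no way to consume every character, so the call returns None.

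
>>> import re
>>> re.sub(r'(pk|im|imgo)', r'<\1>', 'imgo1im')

'<im>go1<im>'

Alternation tries branches left to right and keeps the first one that lets the overall match succeed at that position.
The replacement refers to a captured group, so each match is rewritten using its own captured text.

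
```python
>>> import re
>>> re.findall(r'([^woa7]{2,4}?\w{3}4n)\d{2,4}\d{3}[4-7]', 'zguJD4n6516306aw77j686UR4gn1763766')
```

The pattern matches 2 to 4 of any character except [woa7] (lazy), then exactly 3 of a word character, then the literal '4n' (captured); then 2 to 4 of a digit, then exactly 3 of a digit, then a character in [4-7].
Matches: at [0:14] match 'zguJD4n6516306', group 1 = 'zguJD4n'.
Because there's exactly one group, `findall` drops the full match and keeps group 1 from the one hit.

['zguJD4n']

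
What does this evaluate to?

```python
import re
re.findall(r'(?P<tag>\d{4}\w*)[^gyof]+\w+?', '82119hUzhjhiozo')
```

['82119hUzhjhio']

The pattern matches exactly 4 of a digit, then zero or more of a word character (captured as 'tag'); then one or more of any character except [gyof], then one or more of a word character (lazy).
Because there's exactly one group, `findall` drops the full match and keeps group 1 from the one hit.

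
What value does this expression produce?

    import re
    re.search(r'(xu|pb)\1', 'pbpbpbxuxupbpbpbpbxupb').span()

(0, 4)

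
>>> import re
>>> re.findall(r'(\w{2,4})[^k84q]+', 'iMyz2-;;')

['iMyz']

Pattern: 2 to 4 of a word character (captured); then one or more of any character except [k84q].
Matches: at [0:8] match 'iMyz2-;;', group 1 = 'iMyz'.
`findall` collects group 1 from the one match (1 total).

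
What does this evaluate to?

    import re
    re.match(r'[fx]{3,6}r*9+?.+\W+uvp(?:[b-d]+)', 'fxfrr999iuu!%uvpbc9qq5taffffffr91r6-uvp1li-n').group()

With `match`, the pattern is implicitly anchored at the beginning.
The match spans [0:18] → 'fxfrr999iuu!%uvpbc'.

'fxfrr999iuu!%uvpbc'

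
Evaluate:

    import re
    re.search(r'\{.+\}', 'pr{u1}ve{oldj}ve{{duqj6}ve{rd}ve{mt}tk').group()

'{u1}ve{oldj}ve{{duqj6}ve{rd}ve{mt}'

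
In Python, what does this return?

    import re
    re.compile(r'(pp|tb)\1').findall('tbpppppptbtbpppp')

['pp', 'tb', 'pp']

After group 1 captures some text, `\1` only succeeds where that same text appears again.
One capturing group, so `findall` returns just the captured substring from each match — 3 in all.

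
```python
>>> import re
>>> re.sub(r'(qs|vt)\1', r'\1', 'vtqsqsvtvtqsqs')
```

`\1` has to match the exact text group 1 already captured.
`\1` in the replacement pulls in group 1's text for each match.

'vtqsvtqs'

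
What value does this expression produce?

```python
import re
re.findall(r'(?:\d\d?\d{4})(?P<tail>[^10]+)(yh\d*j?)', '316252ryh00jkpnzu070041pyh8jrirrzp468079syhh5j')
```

[('r', 'yh00j'), ('p', 'yh8j'), ('s', 'yh')]

Pattern: a digit, then optionally a digit, then exactly 4 of a digit (non-capturing group); then one or more of any character except [10] (captured as 'tail'); then the literal 'yh', then zero or more of a digit, then optionally the literal 'j' (captured).
Walking the string: at [0:12] match '316252ryh00j', groups = ('r', 'yh00j'); at [17:28] match '070041pyh8j', groups = ('p', 'yh8j'); at [34:43] match '468079syh', groups = ('s', 'yh').
Multiple groups make `findall` return tuples — one 2-tuple for each match.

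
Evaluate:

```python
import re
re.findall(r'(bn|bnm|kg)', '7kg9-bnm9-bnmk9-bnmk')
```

Branches in `(...|...)` are attempted left-to-right; the first branch that allows the whole pattern to succeed is taken.
`findall` collects group 1 from each match (4 total).

['kg', 'bn', 'bn', 'bn']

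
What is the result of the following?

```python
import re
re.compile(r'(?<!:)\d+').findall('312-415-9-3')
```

Because the assertion is negative and zero-width, positions next to the forbidden text are skipped.
Walking the string: at [0:3] → '312'; at [4:7] → '415'; at [8:9] → '9'; at [10:11] → '3'.
`findall` yields the raw match text (4 of them) because the pattern has no groups.

['312', '415', '9', '3']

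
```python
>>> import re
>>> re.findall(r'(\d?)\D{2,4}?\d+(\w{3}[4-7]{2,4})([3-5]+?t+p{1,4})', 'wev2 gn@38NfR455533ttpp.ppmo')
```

This matches optionally a digit (captured); then 2 to 4 of a non-digit (lazy), then one or more of a digit; then exactly 3 of a word character, then 2 to 4 of a character in [4-7] (captured); then one or more of a character in [3-5] (lazy), then one or more of a literal 't', then 1 to 4 of the literal 'p' (captured).
Walking the string: at [3:23] match '2 gn@38NfR455533ttpp', groups = ('2', 'NfR4555', '33ttpp').
3 groups means the one result is a tuple of 3 captured strings — 1 here.

[('2', 'NfR4555', '33ttpp')]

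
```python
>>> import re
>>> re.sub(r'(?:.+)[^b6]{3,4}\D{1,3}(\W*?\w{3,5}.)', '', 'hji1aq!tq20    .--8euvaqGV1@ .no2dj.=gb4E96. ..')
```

' ..'

This matches one or more of any character (non-capturing group); then 3 to 4 of any character except [b6], then 1 to 3 of a non-digit; then zero or more of a non-word character (lazy), then 3 to 5 of a word character, then any character (captured).
Matches: at [0:44] → 'hji1aq!tq20    .--8euvaqGV1@ .no2dj.=gb4E96.'.
Every occurrence is swapped for ''.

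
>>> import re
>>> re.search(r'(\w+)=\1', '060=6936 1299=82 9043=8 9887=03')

After group 1 captures some text, `\1` only succeeds where that same text appears again.
Unlike `match`, `search` isn't anchored — it looks for the pattern anywhere in the string.
Here the pattern never matches, so the call returns None.

None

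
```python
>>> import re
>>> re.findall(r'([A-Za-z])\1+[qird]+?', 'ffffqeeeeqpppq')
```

The backreference `\1` re-matches whatever the first group consumed, character for character.
Walking the string: at [0:5] match 'ffffq', group 1 = 'f'; at [5:10] match 'eeeeq', group 1 = 'e'; at [10:14] match 'pppq', group 1 = 'p'.
Because there's exactly one group, `findall` drops the full match and keeps group 1 from each hit.

['f', 'e', 'p']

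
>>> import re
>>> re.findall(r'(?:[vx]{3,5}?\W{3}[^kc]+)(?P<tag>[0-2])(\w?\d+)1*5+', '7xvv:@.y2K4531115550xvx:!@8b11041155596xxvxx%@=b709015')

Multiple groups make `findall` return tuples — one 2-tuple for the one match.

[('0', '1')]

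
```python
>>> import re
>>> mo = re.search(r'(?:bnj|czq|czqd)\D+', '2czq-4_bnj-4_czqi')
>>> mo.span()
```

(1, 5)

The match spans [1:5] → 'czq-'.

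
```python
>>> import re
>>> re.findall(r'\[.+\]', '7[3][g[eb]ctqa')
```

Since nothing is captured, `findall` lists the 1 matched substring directly.

['[3][g[eb]']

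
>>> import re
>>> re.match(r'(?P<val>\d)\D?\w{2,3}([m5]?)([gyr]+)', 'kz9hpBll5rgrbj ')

None

This matches a digit (captured as 'val'); then optionally a non-digit, then 2 to 3 of a word character; then optionally one of [m5] (captured); then one or more of one of [gyr] (captured).
`match` is anchored at position 0; if the pattern doesn't fit there, it returns None.
Here the string doesn't start with a match, so the call returns None.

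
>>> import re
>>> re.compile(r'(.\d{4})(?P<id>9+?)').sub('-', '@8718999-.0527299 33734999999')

'-99-.-9 -99999'

Pattern: any character, then exactly 4 of a digit (captured); then one or more of a literal '9' (lazy) (captured as 'id').
Matches: at [0:6] → '@87189'; at [10:16] → '052729'; at [18:24] → '337349'.
`sub` substitutes '-' at each match site.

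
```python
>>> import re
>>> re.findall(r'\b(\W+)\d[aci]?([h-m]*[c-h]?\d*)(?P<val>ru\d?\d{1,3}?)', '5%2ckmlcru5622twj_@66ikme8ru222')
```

[('%', 'kmlc', 'ru56')]

A `+?`/`*?`/`{m,n}?` starts at its minimum and grows only as far as needed for what follows to match.
With 3 capturing groups, `findall` returns a 3-tuple per match.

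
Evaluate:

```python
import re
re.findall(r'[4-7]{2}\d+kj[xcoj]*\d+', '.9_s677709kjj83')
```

This matches exactly 2 of a character in [4-7], then one or more of a digit, then the literal 'kj'; then zero or more of one of [xcoj], then one or more of a digit.
Matches: at [4:15] → '677709kjj83'.
With no groups in the pattern, `findall` gives back each whole match — 1 here.

['677709kjj83']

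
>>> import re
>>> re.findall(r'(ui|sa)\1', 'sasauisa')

The backreference `\1` re-matches whatever the first group consumed, character for character.
Matches: at [0:4] match 'sasa', group 1 = 'sa'.
Because there's exactly one group, `findall` drops the full match and keeps group 1 from the one hit.

['sa']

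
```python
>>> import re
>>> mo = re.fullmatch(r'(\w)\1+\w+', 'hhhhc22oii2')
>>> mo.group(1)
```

The backreference `\1` re-matches whatever the first group consumed, character for character.
For `fullmatch`, every character of the input must be accounted for by the pattern.
The match spans [0:11] → 'hhhhc22oii2'.
Captured: group 1 = 'h'.

'h'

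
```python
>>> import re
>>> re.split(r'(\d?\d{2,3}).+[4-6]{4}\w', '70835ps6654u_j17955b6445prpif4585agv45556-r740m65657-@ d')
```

['', '7083', '-@ d']

`re.split` interleaves the captured-group text with the surrounding fragments.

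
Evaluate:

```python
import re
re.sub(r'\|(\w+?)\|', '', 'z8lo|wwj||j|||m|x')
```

'z8lo|x'

Every occurrence is swapped for ''.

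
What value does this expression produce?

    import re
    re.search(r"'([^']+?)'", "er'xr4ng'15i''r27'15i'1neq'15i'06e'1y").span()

(2, 9)

Unlike `match`, `search` isn't anchored — it looks for the pattern anywhere in the string.
The match spans [2:9] → "'xr4ng'".
Captured: group 1 = 'xr4ng'.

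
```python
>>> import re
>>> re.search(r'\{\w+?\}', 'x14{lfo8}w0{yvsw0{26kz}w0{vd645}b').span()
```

(3, 9)

`re.search` tries every starting position until one works.
The match spans [3:9] → '{lfo8}'.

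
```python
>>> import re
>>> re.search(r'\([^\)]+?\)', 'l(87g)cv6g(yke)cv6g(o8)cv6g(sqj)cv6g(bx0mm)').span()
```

(1, 6)

Unlike `match`, `search` isn't anchored — it looks for the pattern anywhere in the string.
The match spans [1:6] → '(87g)'.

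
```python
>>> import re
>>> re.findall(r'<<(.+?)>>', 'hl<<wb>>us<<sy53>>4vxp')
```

['wb', 'sy53']

With the lazy modifier that quantifier settles for the fewest repetitions that let the rest of the pattern succeed (the atoms after it are unaffected and can still be greedy).
Scanning left to right: at [2:8] match '<<wb>>', group 1 = 'wb'; at [10:18] match '<<sy53>>', group 1 = 'sy53'.
One capturing group, so `findall` returns just the captured substring from each match — 2 in all.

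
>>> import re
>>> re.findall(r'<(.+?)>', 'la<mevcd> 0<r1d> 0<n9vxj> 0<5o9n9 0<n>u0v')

Lazy quantifiers expand one character at a time until the remainder of the pattern can match.
Matches: at [2:9] match '<mevcd>', group 1 = 'mevcd'; at [11:16] match '<r1d>', group 1 = 'r1d'; at [18:25] match '<n9vxj>', group 1 = 'n9vxj'; at [27:38] match '<5o9n9 0<n>', group 1 = '5o9n9 0<n'.
Because there's exactly one group, `findall` drops the full match and keeps group 1 from each hit.

['mevcd', 'r1d', 'n9vxj', '5o9n9 0<n']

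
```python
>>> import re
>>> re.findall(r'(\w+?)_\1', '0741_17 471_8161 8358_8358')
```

A backreference is literal: `\1` must see the identical characters the first group matched.
Walking the string: at [3:6] match '1_1', group 1 = '1'; at [17:26] match '8358_8358', group 1 = '8358'.
With a single group, `findall` returns only what that group captured — 2 items.

['1', '8358']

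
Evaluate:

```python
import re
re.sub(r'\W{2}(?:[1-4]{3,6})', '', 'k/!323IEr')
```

'kIEr'

Each match is replaced by ''.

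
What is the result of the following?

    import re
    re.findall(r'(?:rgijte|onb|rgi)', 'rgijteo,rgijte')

Branches in `(...|...)` are attempted left-to-right; the first branch that allows the whole pattern to succeed is taken.
Walking the string: at [0:6] → 'rgijte'; at [8:14] → 'rgijte'.
Since nothing is captured, `findall` lists the 2 matched substrings directly.

['rgijte', 'rgijte']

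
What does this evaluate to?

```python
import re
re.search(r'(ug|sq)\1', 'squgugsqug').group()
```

'ugug'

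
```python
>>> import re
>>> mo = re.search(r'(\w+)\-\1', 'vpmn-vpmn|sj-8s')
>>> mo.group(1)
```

After group 1 captures some text, `\1` only succeeds where that same text appears again.
`re.search` scans for the first position where the pattern succeeds.
The match spans [0:9] → 'vpmn-vpmn'.
Captured: group 1 = 'vpmn'.

'vpmn'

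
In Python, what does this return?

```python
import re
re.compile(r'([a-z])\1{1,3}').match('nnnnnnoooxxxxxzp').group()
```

'nnnn'

`\1` has to match the exact text group 1 already captured.
`re.match` only tries the pattern at the start of the string.
The match spans [0:4] → 'nnnn'.
Captured: group 1 = 'n'.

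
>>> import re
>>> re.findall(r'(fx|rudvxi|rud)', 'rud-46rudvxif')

`|` is ordered: at each position the engine commits to the first alternative that works.
One capturing group, so `findall` returns just the captured substring from each match — 2 in all.

['rud', 'rudvxi']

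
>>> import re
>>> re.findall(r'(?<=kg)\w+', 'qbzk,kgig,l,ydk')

The `(?=…)`/`(?<=…)` assertion just peeks at neighbouring text; it doesn't advance the match position.
With no groups in the pattern, `findall` gives back each whole match — 1 here.

['ig']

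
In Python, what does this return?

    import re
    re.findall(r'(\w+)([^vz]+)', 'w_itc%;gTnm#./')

With 2 capturing groups, `findall` returns a 2-tuple per match.

[('w_itc', '%;gTnm#./')]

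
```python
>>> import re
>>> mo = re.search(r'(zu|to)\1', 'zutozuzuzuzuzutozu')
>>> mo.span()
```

(4, 8)

The backreference `\1` re-matches whatever the first group consumed, character for character.
`search` walks the string left to right and returns the first match it finds.
The match spans [4:8] → 'zuzu'.
Captured: group 1 = 'zu'.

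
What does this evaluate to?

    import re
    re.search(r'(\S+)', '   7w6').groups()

('7w6',)

The match spans [3:6] → '7w6'.
Captured: group 1 = '7w6'.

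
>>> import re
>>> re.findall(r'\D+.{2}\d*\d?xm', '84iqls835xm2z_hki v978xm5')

This matches one or more of a non-digit; then exactly 2 of any character, then zero or more of a digit; then optionally a digit, then the literal 'xm'.
Scanning left to right: at [2:11] → 'iqls835xm'; at [12:24] → 'z_hki v978xm'.
With no groups in the pattern, `findall` gives back each whole match — 2 here.

['iqls835xm', 'z_hki v978xm']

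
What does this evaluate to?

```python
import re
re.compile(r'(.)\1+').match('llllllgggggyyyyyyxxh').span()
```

`re.match` won't scan ahead — the pattern has to work from the very first character.
The match spans [0:6] → 'llllll'.

(0, 6)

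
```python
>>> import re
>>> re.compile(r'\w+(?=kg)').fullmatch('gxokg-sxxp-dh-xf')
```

`fullmatch` succeeds only if the pattern covers the string from start to end.
Here the pattern can't cover the whole string, so the call returns None.

None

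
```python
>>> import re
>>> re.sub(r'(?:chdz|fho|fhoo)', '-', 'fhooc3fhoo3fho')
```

'-oc3-o3-'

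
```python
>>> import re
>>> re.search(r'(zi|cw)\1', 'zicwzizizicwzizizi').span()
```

The backreference `\1` re-matches whatever the first group consumed, character for character.
`search` walks the string left to right and returns the first match it finds.
The match spans [4:8] → 'zizi'.
Captured: group 1 = 'zi'.

(4, 8)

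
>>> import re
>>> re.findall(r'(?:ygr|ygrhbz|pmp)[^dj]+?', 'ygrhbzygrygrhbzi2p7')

Alternation isn't longest-match — the leftmost alternative that fits at this position is chosen.
Walking the string: at [0:4] → 'ygrh'; at [6:10] → 'ygry'.
No capturing groups, so `findall` returns the 2 full match strings.

['ygrh', 'ygry']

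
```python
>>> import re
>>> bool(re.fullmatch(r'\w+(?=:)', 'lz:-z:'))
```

False

`fullmatch` succeeds only if the pattern covers the string from start to end.
Here the string isn't matched end-to-end, so the call returns None, and `bool(None)` is False.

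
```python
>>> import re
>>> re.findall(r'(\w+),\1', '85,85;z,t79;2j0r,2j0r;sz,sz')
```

['85', '2j0r', 'sz']

A backreference is literal: `\1` must see the identical characters the first group matched.
Matches: at [0:5] match '85,85', group 1 = '85'; at [12:21] match '2j0r,2j0r', group 1 = '2j0r'; at [22:27] match 'sz,sz', group 1 = 'sz'.
With a single group, `findall` returns only what that group captured — 3 items.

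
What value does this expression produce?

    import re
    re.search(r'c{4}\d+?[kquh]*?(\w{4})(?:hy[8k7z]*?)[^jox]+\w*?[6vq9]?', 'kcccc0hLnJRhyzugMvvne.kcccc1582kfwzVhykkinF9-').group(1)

The match spans [1:45] → 'cccc0hLnJRhyzugMvvne.kcccc1582kfwzVhykkinF9-'.
Captured: group 1 = 'LnJR'.

'LnJR'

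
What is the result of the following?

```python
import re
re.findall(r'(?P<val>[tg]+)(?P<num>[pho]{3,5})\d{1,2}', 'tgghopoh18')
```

[('tgg', 'hopoh')]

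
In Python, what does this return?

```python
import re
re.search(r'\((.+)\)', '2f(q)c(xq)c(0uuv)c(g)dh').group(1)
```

'q)c(xq)c(0uuv)c(g'

The match spans [2:21] → '(q)c(xq)c(0uuv)c(g)'.
Captured: group 1 = 'q)c(xq)c(0uuv)c(g'.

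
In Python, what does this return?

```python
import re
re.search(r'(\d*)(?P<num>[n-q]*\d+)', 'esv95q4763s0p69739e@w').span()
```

The match spans [3:10] → '95q4763'.

(3, 10)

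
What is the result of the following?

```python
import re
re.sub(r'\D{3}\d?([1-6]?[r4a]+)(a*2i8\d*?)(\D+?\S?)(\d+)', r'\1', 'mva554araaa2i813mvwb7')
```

'54araaa'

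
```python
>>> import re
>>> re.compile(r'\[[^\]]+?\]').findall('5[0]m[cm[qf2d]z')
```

['[0]', '[cm[qf2d]']

Walking the string: at [1:4] → '[0]'; at [5:14] → '[cm[qf2d]'.
With no groups in the pattern, `findall` gives back each whole match — 2 here.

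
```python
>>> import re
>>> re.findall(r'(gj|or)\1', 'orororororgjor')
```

`\1` is not a pattern — it's the concrete string captured by group 1, re-applied verbatim.
`findall` collects group 1 from each match (2 total).

['or', 'or']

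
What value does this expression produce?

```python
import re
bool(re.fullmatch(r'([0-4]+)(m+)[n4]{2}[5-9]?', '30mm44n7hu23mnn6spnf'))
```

False

This matches one or more of a character in [0-4] (captured); then one or more of a literal 'm' (captured); then exactly 2 of one of [n4], then optionally a character in [5-9].
`fullmatch` succeeds only if the pattern covers the string from start to end.
Here the pattern can't cover the whole string, so the call returns None, and `bool(None)` is False.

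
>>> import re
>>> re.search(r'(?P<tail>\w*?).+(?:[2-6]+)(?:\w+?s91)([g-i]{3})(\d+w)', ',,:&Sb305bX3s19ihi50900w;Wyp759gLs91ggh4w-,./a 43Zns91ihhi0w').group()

The pattern matches zero or more of a word character (lazy) (captured as 'tail'); then one or more of any character; then one or more of a character in [2-6] (non-capturing group); then one or more of a word character (lazy), then the literal 's91' (non-capturing group); then exactly 3 of a character in [g-i] (captured); then one or more of a digit, then the literal 'w' (captured).
`search` walks the string left to right and returns the first match it finds.
The match spans [0:41] → ',,:&Sb305bX3s19ihi50900w;Wyp759gLs91ggh4w'.
Captured: group 1 = '', group 2 = 'ggh', group 3 = '4w'.

',,:&Sb305bX3s19ihi50900w;Wyp759gLs91ggh4w'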